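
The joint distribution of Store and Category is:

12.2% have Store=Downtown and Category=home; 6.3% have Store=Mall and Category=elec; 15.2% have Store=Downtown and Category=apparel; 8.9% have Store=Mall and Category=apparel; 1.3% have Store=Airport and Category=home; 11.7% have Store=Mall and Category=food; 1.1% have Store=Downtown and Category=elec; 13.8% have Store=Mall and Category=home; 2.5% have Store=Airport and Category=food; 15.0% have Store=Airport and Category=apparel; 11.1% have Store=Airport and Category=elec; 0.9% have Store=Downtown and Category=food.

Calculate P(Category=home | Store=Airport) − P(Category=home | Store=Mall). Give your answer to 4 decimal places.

P(Store=Airport) = 0.025 + 0.150 + 0.111 + 0.013 = 0.299; P(Category=home | Store=Airport) = 0.013/0.299 = 0.04348.
P(Store=Mall) = 0.117 + 0.089 + 0.063 + 0.138 = 0.407; P(Category=home | Store=Mall) = 0.138/0.407 = 0.33907.
Difference = -0.2956.

-0.2956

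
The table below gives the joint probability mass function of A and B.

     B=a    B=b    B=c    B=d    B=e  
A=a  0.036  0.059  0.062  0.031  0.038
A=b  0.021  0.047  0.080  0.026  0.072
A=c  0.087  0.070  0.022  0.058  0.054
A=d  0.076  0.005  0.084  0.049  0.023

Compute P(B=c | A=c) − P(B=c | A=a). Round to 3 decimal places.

P(A=c) = 0.087 + 0.070 + 0.022 + 0.058 + 0.054 = 0.291; P(B=c | A=c) = 0.022/0.291 = 0.0756.
P(A=a) = 0.036 + 0.059 + 0.062 + 0.031 + 0.038 = 0.226; P(B=c | A=a) = 0.062/0.226 = 0.2743.
Difference = -0.199.

-0.199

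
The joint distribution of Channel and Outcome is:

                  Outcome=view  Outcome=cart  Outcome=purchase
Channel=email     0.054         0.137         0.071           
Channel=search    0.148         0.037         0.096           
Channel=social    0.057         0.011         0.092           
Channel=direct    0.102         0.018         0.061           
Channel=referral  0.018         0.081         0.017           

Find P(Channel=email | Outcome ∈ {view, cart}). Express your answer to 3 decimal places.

0.288

P(Outcome=view) = 0.054 + 0.148 + 0.057 + 0.102 + 0.018 = 0.379.
P(Outcome=cart) = 0.137 + 0.037 + 0.011 + 0.018 + 0.081 = 0.284.
P(Outcome ∈ {view, cart}) = 0.379 + 0.284 = 0.663; P(Channel=email, Outcome ∈ {view, cart}) = 0.054 + 0.137 = 0.191.
P(Channel=email | Outcome ∈ {view, cart}) = 0.191/0.663 = 0.288.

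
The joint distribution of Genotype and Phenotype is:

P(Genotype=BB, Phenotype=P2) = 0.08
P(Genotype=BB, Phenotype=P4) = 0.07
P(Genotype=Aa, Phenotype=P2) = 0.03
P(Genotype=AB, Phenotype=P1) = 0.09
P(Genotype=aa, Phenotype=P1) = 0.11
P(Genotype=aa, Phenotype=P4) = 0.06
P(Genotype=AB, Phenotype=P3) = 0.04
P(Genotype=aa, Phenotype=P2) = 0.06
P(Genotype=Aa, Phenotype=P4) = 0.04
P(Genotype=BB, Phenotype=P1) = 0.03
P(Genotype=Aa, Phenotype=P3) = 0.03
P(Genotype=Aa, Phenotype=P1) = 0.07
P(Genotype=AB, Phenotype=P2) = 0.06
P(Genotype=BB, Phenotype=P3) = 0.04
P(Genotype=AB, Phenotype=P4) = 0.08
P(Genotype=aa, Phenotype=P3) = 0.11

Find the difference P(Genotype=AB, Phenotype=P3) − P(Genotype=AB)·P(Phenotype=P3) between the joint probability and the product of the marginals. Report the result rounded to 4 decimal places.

-0.0194

P(Genotype=AB) = 0.09 + 0.06 + 0.04 + 0.08 = 0.27.
P(Phenotype=P3) = 0.03 + 0.11 + 0.04 + 0.04 = 0.22.
P(Genotype=AB, Phenotype=P3) − P(Genotype=AB)P(Phenotype=P3) = 0.04 − 0.27×0.22 = -0.0194.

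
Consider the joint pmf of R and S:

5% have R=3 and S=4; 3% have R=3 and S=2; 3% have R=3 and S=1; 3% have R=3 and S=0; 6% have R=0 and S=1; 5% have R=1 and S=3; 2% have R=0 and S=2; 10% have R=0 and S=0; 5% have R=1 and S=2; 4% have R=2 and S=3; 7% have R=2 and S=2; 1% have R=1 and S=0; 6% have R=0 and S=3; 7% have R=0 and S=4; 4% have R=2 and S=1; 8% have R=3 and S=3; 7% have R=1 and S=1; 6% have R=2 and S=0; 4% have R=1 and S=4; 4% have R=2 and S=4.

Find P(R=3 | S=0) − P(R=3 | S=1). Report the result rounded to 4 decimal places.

P(S=0) = 0.10 + 0.01 + 0.06 + 0.03 = 0.20; P(R=3 | S=0) = 0.03/0.20 = 0.15000.
P(S=1) = 0.06 + 0.07 + 0.04 + 0.03 = 0.20; P(R=3 | S=1) = 0.03/0.20 = 0.15000.
Difference = 0.0000.

0.0000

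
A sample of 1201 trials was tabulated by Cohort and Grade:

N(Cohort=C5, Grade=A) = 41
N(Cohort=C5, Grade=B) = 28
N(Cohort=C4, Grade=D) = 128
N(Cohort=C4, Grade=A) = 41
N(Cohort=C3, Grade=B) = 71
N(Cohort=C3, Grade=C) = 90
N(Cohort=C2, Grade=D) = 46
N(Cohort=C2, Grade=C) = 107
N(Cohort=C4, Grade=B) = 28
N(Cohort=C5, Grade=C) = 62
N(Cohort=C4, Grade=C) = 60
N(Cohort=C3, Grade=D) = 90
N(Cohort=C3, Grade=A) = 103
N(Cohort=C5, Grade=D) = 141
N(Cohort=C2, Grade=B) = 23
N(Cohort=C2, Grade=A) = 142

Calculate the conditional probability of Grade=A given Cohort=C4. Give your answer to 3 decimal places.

0.160

Total with Cohort=C4: 41 + 28 + 60 + 128 = 257.
P(Grade=A | Cohort=C4) = 41/257 = 0.160.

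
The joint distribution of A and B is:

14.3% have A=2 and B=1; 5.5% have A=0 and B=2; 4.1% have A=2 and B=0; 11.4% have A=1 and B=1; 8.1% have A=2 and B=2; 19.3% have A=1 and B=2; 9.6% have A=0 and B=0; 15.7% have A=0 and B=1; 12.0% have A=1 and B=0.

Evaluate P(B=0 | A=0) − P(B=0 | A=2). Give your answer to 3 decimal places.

0.157

P(A=0) = 0.096 + 0.157 + 0.055 = 0.308; P(B=0 | A=0) = 0.096/0.308 = 0.3117.
P(A=2) = 0.041 + 0.143 + 0.081 = 0.265; P(B=0 | A=2) = 0.041/0.265 = 0.1547.
Difference = 0.157.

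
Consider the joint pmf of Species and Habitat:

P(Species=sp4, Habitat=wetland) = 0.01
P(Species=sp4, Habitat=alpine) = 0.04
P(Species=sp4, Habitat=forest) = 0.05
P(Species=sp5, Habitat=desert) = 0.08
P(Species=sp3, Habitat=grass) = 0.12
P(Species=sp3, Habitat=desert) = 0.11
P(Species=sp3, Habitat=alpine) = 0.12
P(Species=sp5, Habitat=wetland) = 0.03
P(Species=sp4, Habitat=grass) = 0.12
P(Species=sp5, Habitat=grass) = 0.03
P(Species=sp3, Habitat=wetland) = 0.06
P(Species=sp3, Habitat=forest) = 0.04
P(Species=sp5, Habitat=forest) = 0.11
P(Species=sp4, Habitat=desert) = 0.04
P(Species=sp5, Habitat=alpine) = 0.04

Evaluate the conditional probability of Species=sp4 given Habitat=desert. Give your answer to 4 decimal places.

P(Habitat=desert) = 0.11 + 0.04 + 0.08 = 0.23.
P(Species=sp4 | Habitat=desert) = 0.04/0.23 = 0.1739.

0.1739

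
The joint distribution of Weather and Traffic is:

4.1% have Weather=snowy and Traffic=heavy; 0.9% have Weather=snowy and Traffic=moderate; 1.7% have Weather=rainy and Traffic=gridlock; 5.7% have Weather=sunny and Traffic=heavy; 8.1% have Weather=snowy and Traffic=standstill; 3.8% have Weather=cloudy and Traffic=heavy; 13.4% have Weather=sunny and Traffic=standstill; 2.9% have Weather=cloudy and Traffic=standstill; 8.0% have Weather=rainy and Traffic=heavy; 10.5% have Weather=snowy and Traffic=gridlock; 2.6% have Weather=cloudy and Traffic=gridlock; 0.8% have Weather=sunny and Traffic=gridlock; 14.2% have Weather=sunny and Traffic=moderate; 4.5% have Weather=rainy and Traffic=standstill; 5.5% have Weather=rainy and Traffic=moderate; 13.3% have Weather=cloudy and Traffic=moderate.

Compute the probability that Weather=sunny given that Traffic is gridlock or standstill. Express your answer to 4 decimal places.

P(Traffic=gridlock) = 0.008 + 0.026 + 0.017 + 0.105 = 0.156.
P(Traffic=standstill) = 0.134 + 0.029 + 0.045 + 0.081 = 0.289.
P(Traffic ∈ {gridlock, standstill}) = 0.156 + 0.289 = 0.445; P(Weather=sunny, Traffic ∈ {gridlock, standstill}) = 0.008 + 0.134 = 0.142.
P(Weather=sunny | Traffic ∈ {gridlock, standstill}) = 0.142/0.445 = 0.3191.

0.3191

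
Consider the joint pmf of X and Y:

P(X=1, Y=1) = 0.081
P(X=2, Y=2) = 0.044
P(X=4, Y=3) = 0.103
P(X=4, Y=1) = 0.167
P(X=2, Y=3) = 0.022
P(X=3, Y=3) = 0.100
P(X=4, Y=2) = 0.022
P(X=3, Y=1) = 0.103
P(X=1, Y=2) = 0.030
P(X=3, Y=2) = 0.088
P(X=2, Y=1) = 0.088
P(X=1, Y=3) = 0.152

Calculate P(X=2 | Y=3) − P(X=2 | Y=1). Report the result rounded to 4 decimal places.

-0.1421

P(Y=3) = 0.152 + 0.022 + 0.100 + 0.103 = 0.377; P(X=2 | Y=3) = 0.022/0.377 = 0.05836.
P(Y=1) = 0.081 + 0.088 + 0.103 + 0.167 = 0.439; P(X=2 | Y=1) = 0.088/0.439 = 0.20046.
Difference = -0.1421.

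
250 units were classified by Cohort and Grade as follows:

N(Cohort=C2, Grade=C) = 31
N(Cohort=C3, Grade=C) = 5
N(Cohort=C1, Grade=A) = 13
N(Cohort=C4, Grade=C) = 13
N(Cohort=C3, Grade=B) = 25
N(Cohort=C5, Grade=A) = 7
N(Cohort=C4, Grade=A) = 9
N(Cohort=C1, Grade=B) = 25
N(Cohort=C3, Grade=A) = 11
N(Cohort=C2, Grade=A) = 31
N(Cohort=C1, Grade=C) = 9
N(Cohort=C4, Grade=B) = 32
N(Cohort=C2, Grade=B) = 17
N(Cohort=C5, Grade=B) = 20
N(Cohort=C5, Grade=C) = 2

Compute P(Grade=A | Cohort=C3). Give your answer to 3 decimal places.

Total with Cohort=C3: 11 + 25 + 5 = 41.
P(Grade=A | Cohort=C3) = 11/41 = 0.268.

0.268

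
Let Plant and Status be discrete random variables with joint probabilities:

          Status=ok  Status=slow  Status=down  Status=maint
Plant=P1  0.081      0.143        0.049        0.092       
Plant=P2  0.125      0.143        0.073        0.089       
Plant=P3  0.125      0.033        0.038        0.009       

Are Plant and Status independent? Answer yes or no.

P(Plant=P3) = 0.205 and P(Status=ok) = 0.331, so their product is 0.06786, but P(Plant=P3, Status=ok) = 0.125. Since these differ, Plant and Status are not independent.

no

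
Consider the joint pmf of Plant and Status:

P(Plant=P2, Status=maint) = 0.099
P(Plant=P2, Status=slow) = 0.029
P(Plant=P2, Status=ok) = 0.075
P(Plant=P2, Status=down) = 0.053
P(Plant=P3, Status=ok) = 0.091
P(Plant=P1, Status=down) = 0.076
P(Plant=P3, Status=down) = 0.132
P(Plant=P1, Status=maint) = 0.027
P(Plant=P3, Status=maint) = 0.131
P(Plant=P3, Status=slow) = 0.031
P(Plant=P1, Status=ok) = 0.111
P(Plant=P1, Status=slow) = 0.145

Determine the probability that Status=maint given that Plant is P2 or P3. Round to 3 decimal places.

P(Plant=P2) = 0.075 + 0.029 + 0.053 + 0.099 = 0.256.
P(Plant=P3) = 0.091 + 0.031 + 0.132 + 0.131 = 0.385.
P(Plant ∈ {P2, P3}) = 0.256 + 0.385 = 0.641; P(Status=maint, Plant ∈ {P2, P3}) = 0.099 + 0.131 = 0.230.
P(Status=maint | Plant ∈ {P2, P3}) = 0.230/0.641 = 0.359.

0.359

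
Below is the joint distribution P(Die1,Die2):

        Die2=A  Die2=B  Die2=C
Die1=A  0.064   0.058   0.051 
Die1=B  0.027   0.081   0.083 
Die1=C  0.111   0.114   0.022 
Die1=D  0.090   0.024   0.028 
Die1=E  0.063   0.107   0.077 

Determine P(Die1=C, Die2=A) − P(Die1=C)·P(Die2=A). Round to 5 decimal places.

0.02332

P(Die1=C) = 0.111 + 0.114 + 0.022 = 0.247.
P(Die2=A) = 0.064 + 0.027 + 0.111 + 0.090 + 0.063 = 0.355.
P(Die1=C, Die2=A) − P(Die1=C)P(Die2=A) = 0.111 − 0.247×0.355 = 0.02332.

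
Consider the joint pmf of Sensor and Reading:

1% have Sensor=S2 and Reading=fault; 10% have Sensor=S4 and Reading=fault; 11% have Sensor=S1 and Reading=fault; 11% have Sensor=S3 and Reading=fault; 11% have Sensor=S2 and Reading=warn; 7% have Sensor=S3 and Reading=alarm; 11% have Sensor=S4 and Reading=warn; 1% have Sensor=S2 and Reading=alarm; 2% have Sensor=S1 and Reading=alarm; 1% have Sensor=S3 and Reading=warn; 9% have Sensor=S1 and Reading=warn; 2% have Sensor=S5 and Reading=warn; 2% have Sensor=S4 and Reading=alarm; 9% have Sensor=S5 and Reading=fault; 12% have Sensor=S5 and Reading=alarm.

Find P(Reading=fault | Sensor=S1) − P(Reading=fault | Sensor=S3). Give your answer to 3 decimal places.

P(Sensor=S1) = 0.09 + 0.02 + 0.11 = 0.22; P(Reading=fault | Sensor=S1) = 0.11/0.22 = 0.5000.
P(Sensor=S3) = 0.01 + 0.07 + 0.11 = 0.19; P(Reading=fault | Sensor=S3) = 0.11/0.19 = 0.5789.
Difference = -0.079.

-0.079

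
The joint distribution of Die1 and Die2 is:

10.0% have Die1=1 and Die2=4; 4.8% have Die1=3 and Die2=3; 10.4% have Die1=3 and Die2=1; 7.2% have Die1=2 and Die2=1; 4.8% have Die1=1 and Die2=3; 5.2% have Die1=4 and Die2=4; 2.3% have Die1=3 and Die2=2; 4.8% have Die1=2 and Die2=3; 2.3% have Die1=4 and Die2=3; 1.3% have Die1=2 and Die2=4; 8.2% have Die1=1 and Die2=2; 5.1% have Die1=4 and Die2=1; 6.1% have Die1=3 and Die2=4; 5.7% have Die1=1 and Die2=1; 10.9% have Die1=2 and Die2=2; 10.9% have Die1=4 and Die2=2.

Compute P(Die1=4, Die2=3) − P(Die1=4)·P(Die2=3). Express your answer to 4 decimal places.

P(Die1=4) = 0.051 + 0.109 + 0.023 + 0.052 = 0.235.
P(Die2=3) = 0.048 + 0.048 + 0.048 + 0.023 = 0.167.
P(Die1=4, Die2=3) − P(Die1=4)P(Die2=3) = 0.023 − 0.235×0.167 = -0.0162.

-0.0162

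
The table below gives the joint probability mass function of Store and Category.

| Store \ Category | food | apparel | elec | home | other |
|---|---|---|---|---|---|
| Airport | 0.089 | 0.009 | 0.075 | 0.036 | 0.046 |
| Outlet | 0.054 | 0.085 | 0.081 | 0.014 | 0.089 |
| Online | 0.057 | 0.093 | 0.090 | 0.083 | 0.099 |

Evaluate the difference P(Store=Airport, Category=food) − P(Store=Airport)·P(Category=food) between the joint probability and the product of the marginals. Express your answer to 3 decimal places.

P(Store=Airport) = 0.089 + 0.009 + 0.075 + 0.036 + 0.046 = 0.255.
P(Category=food) = 0.089 + 0.054 + 0.057 = 0.200.
P(Store=Airport, Category=food) − P(Store=Airport)P(Category=food) = 0.089 − 0.255×0.200 = 0.038.

0.038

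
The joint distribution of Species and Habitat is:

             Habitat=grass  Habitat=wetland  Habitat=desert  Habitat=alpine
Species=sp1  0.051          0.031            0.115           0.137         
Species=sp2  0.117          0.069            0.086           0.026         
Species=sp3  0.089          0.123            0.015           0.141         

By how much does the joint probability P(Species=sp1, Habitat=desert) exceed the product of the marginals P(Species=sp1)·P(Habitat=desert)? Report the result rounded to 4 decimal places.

P(Species=sp1) = 0.051 + 0.031 + 0.115 + 0.137 = 0.334.
P(Habitat=desert) = 0.115 + 0.086 + 0.015 = 0.216.
P(Species=sp1, Habitat=desert) − P(Species=sp1)P(Habitat=desert) = 0.115 − 0.334×0.216 = 0.0429.

0.0429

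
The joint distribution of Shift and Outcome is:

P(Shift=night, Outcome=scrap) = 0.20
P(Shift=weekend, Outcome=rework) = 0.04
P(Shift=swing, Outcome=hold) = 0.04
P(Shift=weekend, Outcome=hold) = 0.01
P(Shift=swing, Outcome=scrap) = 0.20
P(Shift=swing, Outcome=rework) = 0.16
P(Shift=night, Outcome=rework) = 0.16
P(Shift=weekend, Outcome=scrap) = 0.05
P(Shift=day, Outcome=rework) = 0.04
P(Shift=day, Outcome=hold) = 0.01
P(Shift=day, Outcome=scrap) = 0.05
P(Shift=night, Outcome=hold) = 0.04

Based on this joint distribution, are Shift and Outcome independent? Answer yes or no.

Every cell satisfies P(Shift,Outcome) = P(Shift)·P(Outcome). For instance P(Shift=weekend) = 0.10, P(Outcome=scrap) = 0.50, and 0.10×0.50 = 0.05 matches the joint entry. So Shift and Outcome are independent.

yes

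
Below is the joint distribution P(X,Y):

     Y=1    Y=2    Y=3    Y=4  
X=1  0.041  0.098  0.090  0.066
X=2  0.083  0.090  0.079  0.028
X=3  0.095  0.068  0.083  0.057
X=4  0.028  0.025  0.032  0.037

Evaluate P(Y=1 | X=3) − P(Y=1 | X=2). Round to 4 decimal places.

0.0171

P(X=3) = 0.095 + 0.068 + 0.083 + 0.057 = 0.303; P(Y=1 | X=3) = 0.095/0.303 = 0.31353.
P(X=2) = 0.083 + 0.090 + 0.079 + 0.028 = 0.280; P(Y=1 | X=2) = 0.083/0.280 = 0.29643.
Difference = 0.0171.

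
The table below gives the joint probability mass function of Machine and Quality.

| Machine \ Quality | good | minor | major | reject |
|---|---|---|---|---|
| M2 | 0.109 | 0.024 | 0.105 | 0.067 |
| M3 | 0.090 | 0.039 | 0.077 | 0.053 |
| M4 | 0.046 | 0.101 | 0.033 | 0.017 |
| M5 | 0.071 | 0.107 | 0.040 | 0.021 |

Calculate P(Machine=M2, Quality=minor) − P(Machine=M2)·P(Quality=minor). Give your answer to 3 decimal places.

P(Machine=M2) = 0.109 + 0.024 + 0.105 + 0.067 = 0.305.
P(Quality=minor) = 0.024 + 0.039 + 0.101 + 0.107 = 0.271.
P(Machine=M2, Quality=minor) − P(Machine=M2)P(Quality=minor) = 0.024 − 0.305×0.271 = -0.059.

-0.059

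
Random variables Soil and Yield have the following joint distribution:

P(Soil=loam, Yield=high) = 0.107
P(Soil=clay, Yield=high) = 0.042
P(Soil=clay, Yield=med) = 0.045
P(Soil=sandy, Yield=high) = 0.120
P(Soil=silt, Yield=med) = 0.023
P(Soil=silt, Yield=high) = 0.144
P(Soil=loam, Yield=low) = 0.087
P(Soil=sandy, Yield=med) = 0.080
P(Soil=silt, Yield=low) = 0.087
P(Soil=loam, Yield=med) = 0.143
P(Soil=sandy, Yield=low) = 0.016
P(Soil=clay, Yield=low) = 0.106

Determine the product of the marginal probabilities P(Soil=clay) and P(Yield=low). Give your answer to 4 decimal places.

P(Soil=clay) = 0.106 + 0.045 + 0.042 = 0.193.
P(Yield=low) = 0.016 + 0.087 + 0.106 + 0.087 = 0.296.
Product: 0.193 × 0.296 = 0.0571.

0.0571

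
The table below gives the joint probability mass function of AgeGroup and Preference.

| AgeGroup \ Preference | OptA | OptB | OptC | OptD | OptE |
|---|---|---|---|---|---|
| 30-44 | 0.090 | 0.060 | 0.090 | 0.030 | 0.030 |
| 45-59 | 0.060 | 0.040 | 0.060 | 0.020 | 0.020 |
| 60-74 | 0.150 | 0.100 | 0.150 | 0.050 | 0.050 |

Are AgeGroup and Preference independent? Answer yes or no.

Every cell satisfies P(AgeGroup,Preference) = P(AgeGroup)·P(Preference). For instance P(AgeGroup=60-74) = 0.500, P(Preference=OptA) = 0.300, and 0.500×0.300 = 0.150 matches the joint entry. So AgeGroup and Preference are independent.

yes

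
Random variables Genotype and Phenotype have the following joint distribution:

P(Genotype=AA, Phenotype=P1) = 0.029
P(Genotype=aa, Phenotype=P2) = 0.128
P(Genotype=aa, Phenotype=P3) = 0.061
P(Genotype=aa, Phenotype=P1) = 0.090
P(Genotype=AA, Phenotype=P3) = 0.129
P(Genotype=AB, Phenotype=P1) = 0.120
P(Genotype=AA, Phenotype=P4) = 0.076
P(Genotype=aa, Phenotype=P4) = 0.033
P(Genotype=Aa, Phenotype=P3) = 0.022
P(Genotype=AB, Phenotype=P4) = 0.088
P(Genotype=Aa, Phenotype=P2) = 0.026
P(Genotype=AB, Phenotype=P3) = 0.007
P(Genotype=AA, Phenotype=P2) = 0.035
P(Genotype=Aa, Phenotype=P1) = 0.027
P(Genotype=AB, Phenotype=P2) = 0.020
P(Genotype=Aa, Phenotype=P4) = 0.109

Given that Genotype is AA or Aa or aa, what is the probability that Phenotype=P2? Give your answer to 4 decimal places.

0.2471

P(Genotype=AA) = 0.029 + 0.035 + 0.129 + 0.076 = 0.269.
P(Genotype=Aa) = 0.027 + 0.026 + 0.022 + 0.109 = 0.184.
P(Genotype=aa) = 0.090 + 0.128 + 0.061 + 0.033 = 0.312.
P(Genotype ∈ {AA, Aa, aa}) = 0.269 + 0.184 + 0.312 = 0.765; P(Phenotype=P2, Genotype ∈ {AA, Aa, aa}) = 0.035 + 0.026 + 0.128 = 0.189.
P(Phenotype=P2 | Genotype ∈ {AA, Aa, aa}) = 0.189/0.765 = 0.2471.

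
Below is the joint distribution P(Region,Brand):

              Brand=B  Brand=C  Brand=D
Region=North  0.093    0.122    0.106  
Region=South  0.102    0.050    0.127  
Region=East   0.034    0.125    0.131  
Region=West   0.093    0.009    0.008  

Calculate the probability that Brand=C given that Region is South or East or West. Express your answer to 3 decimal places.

0.271

P(Region=South) = 0.102 + 0.050 + 0.127 = 0.279.
P(Region=East) = 0.034 + 0.125 + 0.131 = 0.290.
P(Region=West) = 0.093 + 0.009 + 0.008 = 0.110.
P(Region ∈ {South, East, West}) = 0.279 + 0.290 + 0.110 = 0.679; P(Brand=C, Region ∈ {South, East, West}) = 0.050 + 0.125 + 0.009 = 0.184.
P(Brand=C | Region ∈ {South, East, West}) = 0.184/0.679 = 0.271.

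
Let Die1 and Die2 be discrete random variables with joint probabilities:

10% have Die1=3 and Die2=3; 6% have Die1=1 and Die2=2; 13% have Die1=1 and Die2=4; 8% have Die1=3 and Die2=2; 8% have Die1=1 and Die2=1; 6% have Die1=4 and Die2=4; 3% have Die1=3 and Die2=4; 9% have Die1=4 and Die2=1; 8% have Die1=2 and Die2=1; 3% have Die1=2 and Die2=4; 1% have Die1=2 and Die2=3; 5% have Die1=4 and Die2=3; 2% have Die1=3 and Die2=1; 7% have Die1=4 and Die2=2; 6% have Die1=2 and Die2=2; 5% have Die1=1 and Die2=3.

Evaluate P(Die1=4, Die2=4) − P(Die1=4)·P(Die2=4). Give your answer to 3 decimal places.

P(Die1=4) = 0.09 + 0.07 + 0.05 + 0.06 = 0.27.
P(Die2=4) = 0.13 + 0.03 + 0.03 + 0.06 = 0.25.
P(Die1=4, Die2=4) − P(Die1=4)P(Die2=4) = 0.06 − 0.27×0.25 = -0.008.

-0.008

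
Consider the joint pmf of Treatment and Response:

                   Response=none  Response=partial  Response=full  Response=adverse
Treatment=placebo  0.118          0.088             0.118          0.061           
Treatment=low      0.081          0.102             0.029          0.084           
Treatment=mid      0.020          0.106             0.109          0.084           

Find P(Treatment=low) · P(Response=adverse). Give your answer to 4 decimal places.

0.0678

P(Treatment=low) = 0.081 + 0.102 + 0.029 + 0.084 = 0.296.
P(Response=adverse) = 0.061 + 0.084 + 0.084 = 0.229.
Product: 0.296 × 0.229 = 0.0678.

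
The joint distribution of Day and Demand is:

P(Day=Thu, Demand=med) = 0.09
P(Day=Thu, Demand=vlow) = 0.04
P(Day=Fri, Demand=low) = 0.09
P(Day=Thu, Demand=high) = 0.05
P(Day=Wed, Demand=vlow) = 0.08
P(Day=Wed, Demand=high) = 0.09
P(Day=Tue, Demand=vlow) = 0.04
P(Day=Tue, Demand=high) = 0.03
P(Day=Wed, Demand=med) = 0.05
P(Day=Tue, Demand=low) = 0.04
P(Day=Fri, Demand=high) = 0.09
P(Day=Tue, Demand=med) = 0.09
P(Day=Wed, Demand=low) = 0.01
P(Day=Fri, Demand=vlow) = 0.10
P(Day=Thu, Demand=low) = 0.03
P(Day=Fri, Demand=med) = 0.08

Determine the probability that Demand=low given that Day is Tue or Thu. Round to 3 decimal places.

0.171

P(Day=Tue) = 0.04 + 0.04 + 0.09 + 0.03 = 0.20.
P(Day=Thu) = 0.04 + 0.03 + 0.09 + 0.05 = 0.21.
P(Day ∈ {Tue, Thu}) = 0.20 + 0.21 = 0.41; P(Demand=low, Day ∈ {Tue, Thu}) = 0.04 + 0.03 = 0.07.
P(Demand=low | Day ∈ {Tue, Thu}) = 0.07/0.41 = 0.171.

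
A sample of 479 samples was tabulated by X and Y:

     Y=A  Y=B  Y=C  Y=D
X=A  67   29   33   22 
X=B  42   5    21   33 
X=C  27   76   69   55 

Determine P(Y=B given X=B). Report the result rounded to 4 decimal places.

Total with X=B: 42 + 5 + 21 + 33 = 101.
P(Y=B | X=B) = 5/101 = 0.0495.

0.0495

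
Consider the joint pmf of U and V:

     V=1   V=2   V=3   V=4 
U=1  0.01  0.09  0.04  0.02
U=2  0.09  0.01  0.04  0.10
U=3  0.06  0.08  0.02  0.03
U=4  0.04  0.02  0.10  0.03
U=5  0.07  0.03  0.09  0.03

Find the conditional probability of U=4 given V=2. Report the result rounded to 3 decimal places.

0.087

P(V=2) = 0.09 + 0.01 + 0.08 + 0.02 + 0.03 = 0.23.
P(U=4 | V=2) = 0.02/0.23 = 0.087.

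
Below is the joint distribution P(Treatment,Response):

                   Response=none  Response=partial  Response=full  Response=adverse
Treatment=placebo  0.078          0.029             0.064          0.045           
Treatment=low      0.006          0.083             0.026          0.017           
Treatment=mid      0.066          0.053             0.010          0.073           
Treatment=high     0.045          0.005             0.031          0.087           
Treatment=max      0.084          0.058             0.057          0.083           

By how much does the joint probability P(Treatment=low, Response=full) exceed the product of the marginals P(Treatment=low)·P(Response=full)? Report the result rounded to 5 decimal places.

P(Treatment=low) = 0.006 + 0.083 + 0.026 + 0.017 = 0.132.
P(Response=full) = 0.064 + 0.026 + 0.010 + 0.031 + 0.057 = 0.188.
P(Treatment=low, Response=full) − P(Treatment=low)P(Response=full) = 0.026 − 0.132×0.188 = 0.00118.

0.00118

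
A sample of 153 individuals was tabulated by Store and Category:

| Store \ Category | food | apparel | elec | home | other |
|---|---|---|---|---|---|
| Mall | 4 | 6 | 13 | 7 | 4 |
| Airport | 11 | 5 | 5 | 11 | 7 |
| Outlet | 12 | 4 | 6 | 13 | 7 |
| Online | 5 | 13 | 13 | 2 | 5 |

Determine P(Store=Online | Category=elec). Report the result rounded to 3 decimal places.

0.351

Total with Category=elec: 13 + 5 + 6 + 13 = 37.
P(Store=Online | Category=elec) = 13/37 = 0.351.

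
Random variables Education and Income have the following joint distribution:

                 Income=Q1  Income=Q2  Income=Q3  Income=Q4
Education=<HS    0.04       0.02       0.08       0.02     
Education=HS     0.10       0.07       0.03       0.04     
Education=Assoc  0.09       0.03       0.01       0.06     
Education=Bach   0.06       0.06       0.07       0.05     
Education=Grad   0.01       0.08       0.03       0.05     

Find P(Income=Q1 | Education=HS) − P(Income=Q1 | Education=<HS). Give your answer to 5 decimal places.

0.16667

P(Education=HS) = 0.10 + 0.07 + 0.03 + 0.04 = 0.24; P(Income=Q1 | Education=HS) = 0.10/0.24 = 0.416667.
P(Education=<HS) = 0.04 + 0.02 + 0.08 + 0.02 = 0.16; P(Income=Q1 | Education=<HS) = 0.04/0.16 = 0.250000.
Difference = 0.16667.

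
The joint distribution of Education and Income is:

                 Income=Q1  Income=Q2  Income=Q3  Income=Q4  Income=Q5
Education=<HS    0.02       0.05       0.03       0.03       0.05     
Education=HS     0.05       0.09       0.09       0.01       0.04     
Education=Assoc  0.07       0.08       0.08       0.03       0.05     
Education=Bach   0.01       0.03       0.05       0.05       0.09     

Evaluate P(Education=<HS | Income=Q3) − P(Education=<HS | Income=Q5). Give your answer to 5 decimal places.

P(Income=Q3) = 0.03 + 0.09 + 0.08 + 0.05 = 0.25; P(Education=<HS | Income=Q3) = 0.03/0.25 = 0.120000.
P(Income=Q5) = 0.05 + 0.04 + 0.05 + 0.09 = 0.23; P(Education=<HS | Income=Q5) = 0.05/0.23 = 0.217391.
Difference = -0.09739.

-0.09739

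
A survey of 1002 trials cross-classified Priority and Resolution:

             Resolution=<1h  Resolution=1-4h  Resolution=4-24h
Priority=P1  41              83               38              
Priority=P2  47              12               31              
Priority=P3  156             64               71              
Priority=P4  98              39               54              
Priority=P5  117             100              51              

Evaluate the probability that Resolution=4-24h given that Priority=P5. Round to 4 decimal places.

0.1903

Total with Priority=P5: 117 + 100 + 51 = 268.
P(Resolution=4-24h | Priority=P5) = 51/268 = 0.1903.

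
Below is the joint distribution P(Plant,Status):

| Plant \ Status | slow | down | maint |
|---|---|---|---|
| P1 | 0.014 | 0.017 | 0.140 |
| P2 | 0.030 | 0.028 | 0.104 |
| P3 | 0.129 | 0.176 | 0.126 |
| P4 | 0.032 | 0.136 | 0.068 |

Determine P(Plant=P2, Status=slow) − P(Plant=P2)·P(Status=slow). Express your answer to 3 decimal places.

P(Plant=P2) = 0.030 + 0.028 + 0.104 = 0.162.
P(Status=slow) = 0.014 + 0.030 + 0.129 + 0.032 = 0.205.
P(Plant=P2, Status=slow) − P(Plant=P2)P(Status=slow) = 0.030 − 0.162×0.205 = -0.003.

-0.003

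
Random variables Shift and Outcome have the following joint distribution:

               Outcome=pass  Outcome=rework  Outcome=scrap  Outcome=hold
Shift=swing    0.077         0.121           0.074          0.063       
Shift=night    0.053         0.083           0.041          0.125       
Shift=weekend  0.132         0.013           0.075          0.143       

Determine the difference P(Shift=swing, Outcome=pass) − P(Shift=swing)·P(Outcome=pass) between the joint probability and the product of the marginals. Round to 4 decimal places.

-0.0108

P(Shift=swing) = 0.077 + 0.121 + 0.074 + 0.063 = 0.335.
P(Outcome=pass) = 0.077 + 0.053 + 0.132 = 0.262.
P(Shift=swing, Outcome=pass) − P(Shift=swing)P(Outcome=pass) = 0.077 − 0.335×0.262 = -0.0108.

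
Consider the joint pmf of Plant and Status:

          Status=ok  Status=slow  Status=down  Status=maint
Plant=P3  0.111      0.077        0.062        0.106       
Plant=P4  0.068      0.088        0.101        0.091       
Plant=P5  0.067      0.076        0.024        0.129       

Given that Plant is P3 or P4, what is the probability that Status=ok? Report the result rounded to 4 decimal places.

P(Plant=P3) = 0.111 + 0.077 + 0.062 + 0.106 = 0.356.
P(Plant=P4) = 0.068 + 0.088 + 0.101 + 0.091 = 0.348.
P(Plant ∈ {P3, P4}) = 0.356 + 0.348 = 0.704; P(Status=ok, Plant ∈ {P3, P4}) = 0.111 + 0.068 = 0.179.
P(Status=ok | Plant ∈ {P3, P4}) = 0.179/0.704 = 0.2543.

0.2543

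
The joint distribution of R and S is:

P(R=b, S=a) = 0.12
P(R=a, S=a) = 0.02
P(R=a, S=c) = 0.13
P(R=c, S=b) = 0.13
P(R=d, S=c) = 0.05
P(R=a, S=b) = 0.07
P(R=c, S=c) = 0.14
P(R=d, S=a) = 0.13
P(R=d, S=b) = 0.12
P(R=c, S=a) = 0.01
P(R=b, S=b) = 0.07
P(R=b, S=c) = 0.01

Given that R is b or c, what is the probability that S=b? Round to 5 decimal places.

0.41667

P(R=b) = 0.12 + 0.07 + 0.01 = 0.20.
P(R=c) = 0.01 + 0.13 + 0.14 = 0.28.
P(R ∈ {b, c}) = 0.20 + 0.28 = 0.48; P(S=b, R ∈ {b, c}) = 0.07 + 0.13 = 0.20.
P(S=b | R ∈ {b, c}) = 0.20/0.48 = 0.41667.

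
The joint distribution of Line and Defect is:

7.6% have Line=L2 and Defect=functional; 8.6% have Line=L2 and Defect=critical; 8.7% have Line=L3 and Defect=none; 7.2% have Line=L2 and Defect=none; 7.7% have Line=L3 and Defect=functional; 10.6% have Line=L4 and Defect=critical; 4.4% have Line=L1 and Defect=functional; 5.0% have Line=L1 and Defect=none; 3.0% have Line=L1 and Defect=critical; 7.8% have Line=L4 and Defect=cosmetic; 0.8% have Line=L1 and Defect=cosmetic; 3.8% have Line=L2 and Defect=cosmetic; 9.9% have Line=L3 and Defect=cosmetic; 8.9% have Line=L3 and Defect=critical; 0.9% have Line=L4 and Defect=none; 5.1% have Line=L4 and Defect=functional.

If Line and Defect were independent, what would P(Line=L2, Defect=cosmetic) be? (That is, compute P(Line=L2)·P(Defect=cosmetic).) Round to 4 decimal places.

0.0607

P(Line=L2) = 0.072 + 0.038 + 0.076 + 0.086 = 0.272.
P(Defect=cosmetic) = 0.008 + 0.038 + 0.099 + 0.078 = 0.223.
Product: 0.272 × 0.223 = 0.0607.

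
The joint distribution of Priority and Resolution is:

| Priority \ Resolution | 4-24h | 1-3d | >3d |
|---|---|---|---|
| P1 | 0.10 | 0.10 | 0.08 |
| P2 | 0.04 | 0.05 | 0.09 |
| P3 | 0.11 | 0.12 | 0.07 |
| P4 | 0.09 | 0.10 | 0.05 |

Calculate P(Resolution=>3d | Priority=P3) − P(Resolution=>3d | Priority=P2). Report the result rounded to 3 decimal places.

P(Priority=P3) = 0.11 + 0.12 + 0.07 = 0.30; P(Resolution=>3d | Priority=P3) = 0.07/0.30 = 0.2333.
P(Priority=P2) = 0.04 + 0.05 + 0.09 = 0.18; P(Resolution=>3d | Priority=P2) = 0.09/0.18 = 0.5000.
Difference = -0.267.

-0.267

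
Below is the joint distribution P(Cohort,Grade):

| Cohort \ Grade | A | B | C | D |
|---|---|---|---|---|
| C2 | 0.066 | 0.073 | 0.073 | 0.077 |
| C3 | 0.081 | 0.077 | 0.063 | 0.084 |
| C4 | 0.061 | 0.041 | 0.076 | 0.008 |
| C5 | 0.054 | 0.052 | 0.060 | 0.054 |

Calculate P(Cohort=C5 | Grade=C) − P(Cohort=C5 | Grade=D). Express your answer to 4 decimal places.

-0.0216

P(Grade=C) = 0.073 + 0.063 + 0.076 + 0.060 = 0.272; P(Cohort=C5 | Grade=C) = 0.060/0.272 = 0.22059.
P(Grade=D) = 0.077 + 0.084 + 0.008 + 0.054 = 0.223; P(Cohort=C5 | Grade=D) = 0.054/0.223 = 0.24215.
Difference = -0.0216.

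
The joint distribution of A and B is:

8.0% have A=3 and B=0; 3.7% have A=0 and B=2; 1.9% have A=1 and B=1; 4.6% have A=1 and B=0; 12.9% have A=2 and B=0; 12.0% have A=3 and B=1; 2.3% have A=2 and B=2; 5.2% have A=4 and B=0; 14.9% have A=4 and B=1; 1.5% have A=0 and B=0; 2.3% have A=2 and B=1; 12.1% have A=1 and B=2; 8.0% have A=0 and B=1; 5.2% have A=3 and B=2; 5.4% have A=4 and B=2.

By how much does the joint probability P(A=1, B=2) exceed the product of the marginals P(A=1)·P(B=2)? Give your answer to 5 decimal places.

0.06762

P(A=1) = 0.046 + 0.019 + 0.121 = 0.186.
P(B=2) = 0.037 + 0.121 + 0.023 + 0.052 + 0.054 = 0.287.
P(A=1, B=2) − P(A=1)P(B=2) = 0.121 − 0.186×0.287 = 0.06762.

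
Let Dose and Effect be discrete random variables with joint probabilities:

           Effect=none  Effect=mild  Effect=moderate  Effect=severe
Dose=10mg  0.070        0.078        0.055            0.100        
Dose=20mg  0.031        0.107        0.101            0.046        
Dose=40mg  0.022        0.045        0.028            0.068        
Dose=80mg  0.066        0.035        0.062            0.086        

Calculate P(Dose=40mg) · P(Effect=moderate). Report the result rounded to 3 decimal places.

P(Dose=40mg) = 0.022 + 0.045 + 0.028 + 0.068 = 0.163.
P(Effect=moderate) = 0.055 + 0.101 + 0.028 + 0.062 = 0.246.
Product: 0.163 × 0.246 = 0.040.

0.040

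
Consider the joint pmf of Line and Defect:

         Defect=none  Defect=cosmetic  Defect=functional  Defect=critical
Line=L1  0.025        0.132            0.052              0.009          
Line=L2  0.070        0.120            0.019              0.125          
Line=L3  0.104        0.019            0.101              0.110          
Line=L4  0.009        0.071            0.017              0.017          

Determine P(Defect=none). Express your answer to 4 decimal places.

P(Defect=none) = 0.025 + 0.070 + 0.104 + 0.009 = 0.208.

0.2080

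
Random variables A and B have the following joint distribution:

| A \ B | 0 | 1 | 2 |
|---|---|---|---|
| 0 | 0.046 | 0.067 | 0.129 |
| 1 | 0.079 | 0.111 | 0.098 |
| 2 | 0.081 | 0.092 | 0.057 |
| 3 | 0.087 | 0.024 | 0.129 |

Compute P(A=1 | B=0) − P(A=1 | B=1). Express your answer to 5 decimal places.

P(B=0) = 0.046 + 0.079 + 0.081 + 0.087 = 0.293; P(A=1 | B=0) = 0.079/0.293 = 0.269625.
P(B=1) = 0.067 + 0.111 + 0.092 + 0.024 = 0.294; P(A=1 | B=1) = 0.111/0.294 = 0.377551.
Difference = -0.10793.

-0.10793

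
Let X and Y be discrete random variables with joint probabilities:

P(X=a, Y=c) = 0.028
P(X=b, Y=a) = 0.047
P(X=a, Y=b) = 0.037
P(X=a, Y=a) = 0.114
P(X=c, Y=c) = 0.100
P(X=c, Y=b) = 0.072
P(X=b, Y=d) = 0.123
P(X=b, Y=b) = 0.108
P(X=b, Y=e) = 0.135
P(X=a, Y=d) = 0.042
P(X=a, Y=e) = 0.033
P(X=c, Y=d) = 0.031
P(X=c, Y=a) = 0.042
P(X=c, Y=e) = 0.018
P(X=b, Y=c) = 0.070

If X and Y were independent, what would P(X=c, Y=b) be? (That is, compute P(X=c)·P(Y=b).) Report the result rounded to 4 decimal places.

P(X=c) = 0.042 + 0.072 + 0.100 + 0.031 + 0.018 = 0.263.
P(Y=b) = 0.037 + 0.108 + 0.072 = 0.217.
Product: 0.263 × 0.217 = 0.0571.

0.0571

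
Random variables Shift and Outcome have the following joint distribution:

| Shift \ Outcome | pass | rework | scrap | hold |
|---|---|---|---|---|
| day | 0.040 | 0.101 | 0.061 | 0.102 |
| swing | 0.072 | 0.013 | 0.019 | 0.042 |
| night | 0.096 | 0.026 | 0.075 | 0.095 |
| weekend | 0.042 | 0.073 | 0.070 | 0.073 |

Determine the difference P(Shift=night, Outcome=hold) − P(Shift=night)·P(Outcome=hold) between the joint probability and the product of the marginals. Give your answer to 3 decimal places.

0.004

P(Shift=night) = 0.096 + 0.026 + 0.075 + 0.095 = 0.292.
P(Outcome=hold) = 0.102 + 0.042 + 0.095 + 0.073 = 0.312.
P(Shift=night, Outcome=hold) − P(Shift=night)P(Outcome=hold) = 0.095 − 0.292×0.312 = 0.004.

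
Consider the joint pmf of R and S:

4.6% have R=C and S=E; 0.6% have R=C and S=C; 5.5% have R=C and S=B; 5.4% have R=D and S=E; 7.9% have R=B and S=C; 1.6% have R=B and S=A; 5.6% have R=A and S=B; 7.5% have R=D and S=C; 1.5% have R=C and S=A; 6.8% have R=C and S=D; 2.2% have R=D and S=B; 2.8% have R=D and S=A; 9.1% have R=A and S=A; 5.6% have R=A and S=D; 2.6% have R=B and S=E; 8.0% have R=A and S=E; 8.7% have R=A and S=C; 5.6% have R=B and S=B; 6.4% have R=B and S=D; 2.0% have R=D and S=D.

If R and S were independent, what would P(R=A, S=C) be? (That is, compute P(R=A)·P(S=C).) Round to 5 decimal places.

0.09139

P(R=A) = 0.091 + 0.056 + 0.087 + 0.056 + 0.080 = 0.370.
P(S=C) = 0.087 + 0.079 + 0.006 + 0.075 = 0.247.
Product: 0.370 × 0.247 = 0.09139.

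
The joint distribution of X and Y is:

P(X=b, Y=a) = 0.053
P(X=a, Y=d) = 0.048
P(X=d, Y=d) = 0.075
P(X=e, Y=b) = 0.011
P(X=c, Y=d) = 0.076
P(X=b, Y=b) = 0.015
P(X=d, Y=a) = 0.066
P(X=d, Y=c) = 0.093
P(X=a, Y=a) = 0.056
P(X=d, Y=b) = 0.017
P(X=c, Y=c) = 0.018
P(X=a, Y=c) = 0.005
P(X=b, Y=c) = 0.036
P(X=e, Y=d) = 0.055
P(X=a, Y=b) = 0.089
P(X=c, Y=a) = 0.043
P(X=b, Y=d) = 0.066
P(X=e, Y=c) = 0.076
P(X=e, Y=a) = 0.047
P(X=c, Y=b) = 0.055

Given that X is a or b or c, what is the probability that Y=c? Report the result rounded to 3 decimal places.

P(X=a) = 0.056 + 0.089 + 0.005 + 0.048 = 0.198.
P(X=b) = 0.053 + 0.015 + 0.036 + 0.066 = 0.170.
P(X=c) = 0.043 + 0.055 + 0.018 + 0.076 = 0.192.
P(X ∈ {a, b, c}) = 0.198 + 0.170 + 0.192 = 0.560; P(Y=c, X ∈ {a, b, c}) = 0.005 + 0.036 + 0.018 = 0.059.
P(Y=c | X ∈ {a, b, c}) = 0.059/0.560 = 0.105.

0.105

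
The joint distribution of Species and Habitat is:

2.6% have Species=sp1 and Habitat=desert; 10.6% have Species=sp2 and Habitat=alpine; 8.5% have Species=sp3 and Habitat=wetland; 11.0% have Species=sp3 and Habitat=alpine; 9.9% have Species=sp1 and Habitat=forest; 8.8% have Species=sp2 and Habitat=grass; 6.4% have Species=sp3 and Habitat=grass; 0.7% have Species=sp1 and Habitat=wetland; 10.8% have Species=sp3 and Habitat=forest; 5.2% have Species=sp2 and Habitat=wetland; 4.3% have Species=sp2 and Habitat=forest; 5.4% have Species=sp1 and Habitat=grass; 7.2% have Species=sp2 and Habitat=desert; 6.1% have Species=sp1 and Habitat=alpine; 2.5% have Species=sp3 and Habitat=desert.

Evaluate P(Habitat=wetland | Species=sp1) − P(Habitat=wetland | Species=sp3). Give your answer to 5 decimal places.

P(Species=sp1) = 0.099 + 0.054 + 0.007 + 0.026 + 0.061 = 0.247; P(Habitat=wetland | Species=sp1) = 0.007/0.247 = 0.028340.
P(Species=sp3) = 0.108 + 0.064 + 0.085 + 0.025 + 0.110 = 0.392; P(Habitat=wetland | Species=sp3) = 0.085/0.392 = 0.216837.
Difference = -0.18850.

-0.18850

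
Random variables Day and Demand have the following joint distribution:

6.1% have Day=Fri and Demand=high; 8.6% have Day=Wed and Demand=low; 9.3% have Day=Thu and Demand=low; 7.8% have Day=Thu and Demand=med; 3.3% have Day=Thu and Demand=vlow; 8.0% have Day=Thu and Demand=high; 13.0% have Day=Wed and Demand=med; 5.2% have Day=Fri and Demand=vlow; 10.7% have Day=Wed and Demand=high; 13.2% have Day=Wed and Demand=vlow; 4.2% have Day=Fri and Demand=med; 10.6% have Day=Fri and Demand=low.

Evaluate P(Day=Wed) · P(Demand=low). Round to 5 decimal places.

0.12968

P(Day=Wed) = 0.132 + 0.086 + 0.130 + 0.107 = 0.455.
P(Demand=low) = 0.086 + 0.093 + 0.106 = 0.285.
Product: 0.455 × 0.285 = 0.12968.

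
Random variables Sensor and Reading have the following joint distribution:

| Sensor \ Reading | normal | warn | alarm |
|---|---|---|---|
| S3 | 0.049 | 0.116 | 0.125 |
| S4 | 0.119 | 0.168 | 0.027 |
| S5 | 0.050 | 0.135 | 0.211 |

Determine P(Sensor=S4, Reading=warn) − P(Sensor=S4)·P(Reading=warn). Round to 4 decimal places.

0.0364

P(Sensor=S4) = 0.119 + 0.168 + 0.027 = 0.314.
P(Reading=warn) = 0.116 + 0.168 + 0.135 = 0.419.
P(Sensor=S4, Reading=warn) − P(Sensor=S4)P(Reading=warn) = 0.168 − 0.314×0.419 = 0.0364.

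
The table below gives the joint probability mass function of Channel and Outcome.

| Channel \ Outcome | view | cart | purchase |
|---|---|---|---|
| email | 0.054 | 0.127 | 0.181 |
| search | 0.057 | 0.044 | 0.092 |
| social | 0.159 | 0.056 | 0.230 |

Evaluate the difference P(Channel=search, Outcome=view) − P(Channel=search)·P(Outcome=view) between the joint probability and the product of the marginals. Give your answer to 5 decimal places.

0.00489

P(Channel=search) = 0.057 + 0.044 + 0.092 = 0.193.
P(Outcome=view) = 0.054 + 0.057 + 0.159 = 0.270.
P(Channel=search, Outcome=view) − P(Channel=search)P(Outcome=view) = 0.057 − 0.193×0.270 = 0.00489.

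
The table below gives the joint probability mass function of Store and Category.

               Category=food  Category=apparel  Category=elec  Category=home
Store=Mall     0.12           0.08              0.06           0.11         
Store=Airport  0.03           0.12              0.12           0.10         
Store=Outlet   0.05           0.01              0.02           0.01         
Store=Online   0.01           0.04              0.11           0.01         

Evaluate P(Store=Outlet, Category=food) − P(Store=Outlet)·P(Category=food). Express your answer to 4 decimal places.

0.0311

P(Store=Outlet) = 0.05 + 0.01 + 0.02 + 0.01 = 0.09.
P(Category=food) = 0.12 + 0.03 + 0.05 + 0.01 = 0.21.
P(Store=Outlet, Category=food) − P(Store=Outlet)P(Category=food) = 0.05 − 0.09×0.21 = 0.0311.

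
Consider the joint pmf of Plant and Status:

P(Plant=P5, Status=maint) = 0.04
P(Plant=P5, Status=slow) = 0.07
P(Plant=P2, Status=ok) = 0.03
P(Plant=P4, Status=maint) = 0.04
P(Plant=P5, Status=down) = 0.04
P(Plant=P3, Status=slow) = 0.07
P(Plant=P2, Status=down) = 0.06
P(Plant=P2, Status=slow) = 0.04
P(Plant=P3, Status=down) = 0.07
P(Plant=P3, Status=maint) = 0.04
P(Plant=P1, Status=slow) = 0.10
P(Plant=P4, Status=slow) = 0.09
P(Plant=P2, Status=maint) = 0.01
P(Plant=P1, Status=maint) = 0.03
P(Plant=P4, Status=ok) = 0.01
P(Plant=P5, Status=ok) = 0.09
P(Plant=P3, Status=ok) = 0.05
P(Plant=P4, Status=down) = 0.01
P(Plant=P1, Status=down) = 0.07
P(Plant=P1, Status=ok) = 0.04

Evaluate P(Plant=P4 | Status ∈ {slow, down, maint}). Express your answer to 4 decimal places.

P(Status=slow) = 0.10 + 0.04 + 0.07 + 0.09 + 0.07 = 0.37.
P(Status=down) = 0.07 + 0.06 + 0.07 + 0.01 + 0.04 = 0.25.
P(Status=maint) = 0.03 + 0.01 + 0.04 + 0.04 + 0.04 = 0.16.
P(Status ∈ {slow, down, maint}) = 0.37 + 0.25 + 0.16 = 0.78; P(Plant=P4, Status ∈ {slow, down, maint}) = 0.09 + 0.01 + 0.04 = 0.14.
P(Plant=P4 | Status ∈ {slow, down, maint}) = 0.14/0.78 = 0.1795.

0.1795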